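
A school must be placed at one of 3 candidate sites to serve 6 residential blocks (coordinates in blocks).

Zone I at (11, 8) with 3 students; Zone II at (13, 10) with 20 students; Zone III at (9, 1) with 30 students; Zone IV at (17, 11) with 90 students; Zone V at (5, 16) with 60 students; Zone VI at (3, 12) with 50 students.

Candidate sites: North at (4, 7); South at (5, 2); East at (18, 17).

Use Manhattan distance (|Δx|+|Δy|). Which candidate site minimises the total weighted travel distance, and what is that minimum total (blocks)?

North, total 3024 blocks

Total weighted distance at each candidate:
  North (4, 7): total = 3024
  South (5, 2): total = 3836
  East (18, 17): total = 3508
Minimum is at North with total 3024 blocks.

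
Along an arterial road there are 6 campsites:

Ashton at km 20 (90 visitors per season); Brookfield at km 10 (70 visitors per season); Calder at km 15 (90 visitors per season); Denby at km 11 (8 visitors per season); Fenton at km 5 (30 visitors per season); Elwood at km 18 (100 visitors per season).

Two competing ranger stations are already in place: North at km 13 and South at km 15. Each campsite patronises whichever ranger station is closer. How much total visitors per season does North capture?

108

The indifferent point is the midpoint (13+15)/2 = 14; campsites left of it (closer to North at 13) go to North, those right go to South.
  Fenton at 5 (w=30) → North
  Brookfield at 10 (w=70) → North
  Denby at 11 (w=8) → North
  Calder at 15 (w=90) → South
  Elwood at 18 (w=100) → South
  Ashton at 20 (w=90) → South
North captures 108; South captures 280.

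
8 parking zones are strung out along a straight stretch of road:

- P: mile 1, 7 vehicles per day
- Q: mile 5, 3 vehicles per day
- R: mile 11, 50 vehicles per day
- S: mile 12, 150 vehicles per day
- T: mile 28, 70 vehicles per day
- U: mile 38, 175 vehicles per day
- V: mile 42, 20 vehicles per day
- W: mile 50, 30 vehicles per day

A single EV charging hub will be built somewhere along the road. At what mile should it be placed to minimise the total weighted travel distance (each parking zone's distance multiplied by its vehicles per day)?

For a sum of weighted absolute distances on a line, the optimum is the weighted median (not the mean). Total weight W = 505; half-weight = 252.5.
Sort by position and accumulate weight:
  mile 1 (P, w=7) → cum 7
  mile 5 (Q, w=3) → cum 10
  mile 11 (R, w=50) → cum 60
  mile 12 (S, w=150) → cum 210
  mile 28 (T, w=70) → cum 280  ≥ 252.5 → median here
  mile 38 (U, w=175) → cum 455
  mile 42 (V, w=20) → cum 475
  mile 50 (W, w=30) → cum 505
Optimal location: mile 28.

x = 28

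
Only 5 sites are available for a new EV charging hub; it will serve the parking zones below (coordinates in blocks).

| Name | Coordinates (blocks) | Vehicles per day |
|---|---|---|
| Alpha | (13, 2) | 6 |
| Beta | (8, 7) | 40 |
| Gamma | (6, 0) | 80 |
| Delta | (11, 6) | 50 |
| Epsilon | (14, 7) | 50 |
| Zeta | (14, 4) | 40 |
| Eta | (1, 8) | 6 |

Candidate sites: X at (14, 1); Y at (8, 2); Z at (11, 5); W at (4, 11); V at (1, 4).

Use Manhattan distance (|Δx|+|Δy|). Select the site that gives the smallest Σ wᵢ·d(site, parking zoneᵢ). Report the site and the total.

Total weighted distance at each candidate:
  X (14, 1): total = 2152
  Y (8, 2): total = 1848
  Z (11, 5): total = 1568
  W (4, 11): total = 3484
  V (1, 4): total = 3148
Minimum is at Z with total 1568 blocks.

Z, total 1568 blocks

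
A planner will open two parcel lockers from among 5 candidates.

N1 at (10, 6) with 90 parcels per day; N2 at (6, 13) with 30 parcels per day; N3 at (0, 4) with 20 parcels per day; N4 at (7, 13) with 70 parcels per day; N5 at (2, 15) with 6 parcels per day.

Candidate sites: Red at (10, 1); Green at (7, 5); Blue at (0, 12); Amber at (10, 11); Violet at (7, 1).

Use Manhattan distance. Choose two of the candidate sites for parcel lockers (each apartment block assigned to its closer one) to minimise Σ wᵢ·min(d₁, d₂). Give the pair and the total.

Evaluate every pair (each demand assigned to the nearer of the two):
  {Green, Amber}: total = 1122
  {Blue, Amber}: total = 1170
  {Amber, Violet}: total = 1252
  {Red, Amber}: total = 1312
  {Green, Blue}: total = 1320
  {Red, Blue}: total = 1410
  {Red, Green}: total = 1440
  {Green, Violet}: total = 1440
  {Blue, Violet}: total = 1680
  {Red, Violet}: total = 1994
Best pair: {Green, Amber} with total 1122.

{Green, Amber}, total 1122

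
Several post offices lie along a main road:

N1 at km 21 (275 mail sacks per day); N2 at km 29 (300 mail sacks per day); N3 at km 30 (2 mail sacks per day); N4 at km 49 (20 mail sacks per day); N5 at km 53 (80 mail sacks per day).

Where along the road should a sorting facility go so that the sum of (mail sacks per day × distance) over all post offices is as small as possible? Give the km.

x = 29

For a sum of weighted absolute distances on a line, the optimum is the weighted median (not the mean). Total weight W = 677; half-weight = 338.5.
Sort by position and accumulate weight:
  km 21 (N1, w=275) → cum 275
  km 29 (N2, w=300) → cum 575  ≥ 338.5 → median here
  km 30 (N3, w=2) → cum 577
  km 49 (N4, w=20) → cum 597
  km 53 (N5, w=80) → cum 677
Optimal location: km 29.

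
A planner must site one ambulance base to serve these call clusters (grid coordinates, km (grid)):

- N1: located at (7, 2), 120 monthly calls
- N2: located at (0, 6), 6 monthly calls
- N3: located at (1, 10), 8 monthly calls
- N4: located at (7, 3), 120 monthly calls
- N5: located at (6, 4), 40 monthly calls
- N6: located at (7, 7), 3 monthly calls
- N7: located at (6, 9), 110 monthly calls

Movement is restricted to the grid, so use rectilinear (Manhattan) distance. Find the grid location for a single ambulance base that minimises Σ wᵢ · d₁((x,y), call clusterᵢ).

Manhattan distance separates: Σwᵢ(|x−xᵢ|+|y−yᵢ|) = Σwᵢ|x−xᵢ| + Σwᵢ|y−yᵢ|, so x and y are optimised independently as 1-D weighted medians.
Total weight W = 407; half = 203.5.
x-coordinate, sorted with cumulative weight:
  x=0 (N2, w=6) cum 6
  x=1 (N3, w=8) cum 14
  x=6 (N5, w=40) cum 54
  x=6 (N7, w=110) cum 164
  x=7 (N1, w=120) cum 284  ← median
  x=7 (N4, w=120) cum 404
  x=7 (N6, w=3) cum 407
⇒ x* = 7
y-coordinate, sorted with cumulative weight:
  y=2 (N1, w=120) cum 120
  y=3 (N4, w=120) cum 240  ← median
  y=4 (N5, w=40) cum 280
  y=6 (N2, w=6) cum 286
  y=7 (N6, w=3) cum 289
  y=9 (N7, w=110) cum 399
  y=10 (N3, w=8) cum 407
⇒ y* = 3

(7, 3)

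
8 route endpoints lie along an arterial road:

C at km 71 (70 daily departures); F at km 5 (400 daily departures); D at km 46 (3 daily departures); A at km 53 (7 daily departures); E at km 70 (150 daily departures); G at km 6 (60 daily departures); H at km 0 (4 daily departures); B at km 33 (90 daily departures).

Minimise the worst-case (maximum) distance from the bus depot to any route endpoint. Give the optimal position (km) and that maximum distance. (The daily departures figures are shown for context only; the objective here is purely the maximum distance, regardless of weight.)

location 35.5, max distance 35.5

The 1-center on a line is the midpoint of the two extreme points: leftmost at 0, rightmost at 71.
Optimal location = (0 + 71)/2 = 35.5; maximum distance = (71 − 0)/2 = 35.5.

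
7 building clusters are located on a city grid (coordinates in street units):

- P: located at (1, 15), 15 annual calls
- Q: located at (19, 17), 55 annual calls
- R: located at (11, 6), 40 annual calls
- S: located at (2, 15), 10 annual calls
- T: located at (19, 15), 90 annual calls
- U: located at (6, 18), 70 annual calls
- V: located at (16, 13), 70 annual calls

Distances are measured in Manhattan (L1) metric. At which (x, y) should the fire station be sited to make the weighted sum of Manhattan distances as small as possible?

(16, 15)

Manhattan distance separates: Σwᵢ(|x−xᵢ|+|y−yᵢ|) = Σwᵢ|x−xᵢ| + Σwᵢ|y−yᵢ|, so x and y are optimised independently as 1-D weighted medians.
Total weight W = 350; half = 175.
x-coordinate, sorted with cumulative weight:
  x=1 (P, w=15) cum 15
  x=2 (S, w=10) cum 25
  x=6 (U, w=70) cum 95
  x=11 (R, w=40) cum 135
  x=16 (V, w=70) cum 205  ← median
  x=19 (Q, w=55) cum 260
  x=19 (T, w=90) cum 350
⇒ x* = 16
y-coordinate, sorted with cumulative weight:
  y=6 (R, w=40) cum 40
  y=13 (V, w=70) cum 110
  y=15 (P, w=15) cum 125
  y=15 (S, w=10) cum 135
  y=15 (T, w=90) cum 225  ← median
  y=17 (Q, w=55) cum 280
  y=18 (U, w=70) cum 350
⇒ y* = 15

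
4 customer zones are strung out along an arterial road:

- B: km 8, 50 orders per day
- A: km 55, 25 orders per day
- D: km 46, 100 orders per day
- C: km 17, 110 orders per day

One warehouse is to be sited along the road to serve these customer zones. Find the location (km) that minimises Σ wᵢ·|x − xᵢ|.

x = 17

For a sum of weighted absolute distances on a line, the optimum is the weighted median (not the mean). Total weight W = 285; half-weight = 142.5.
Sort by position and accumulate weight:
  km 8 (B, w=50) → cum 50
  km 17 (C, w=110) → cum 160  ≥ 142.5 → median here
  km 46 (D, w=100) → cum 260
  km 55 (A, w=25) → cum 285
Optimal location: km 17.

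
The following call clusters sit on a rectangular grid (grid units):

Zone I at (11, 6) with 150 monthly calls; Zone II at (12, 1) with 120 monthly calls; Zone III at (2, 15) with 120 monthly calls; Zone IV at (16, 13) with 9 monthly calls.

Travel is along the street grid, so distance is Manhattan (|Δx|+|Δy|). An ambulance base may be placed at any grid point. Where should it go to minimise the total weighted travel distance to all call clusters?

Manhattan distance separates: Σwᵢ(|x−xᵢ|+|y−yᵢ|) = Σwᵢ|x−xᵢ| + Σwᵢ|y−yᵢ|, so x and y are optimised independently as 1-D weighted medians.
Total weight W = 399; half = 199.5.
x-coordinate, sorted with cumulative weight:
  x=2 (Zone III, w=120) cum 120
  x=11 (Zone I, w=150) cum 270  ← median
  x=12 (Zone II, w=120) cum 390
  x=16 (Zone IV, w=9) cum 399
⇒ x* = 11
y-coordinate, sorted with cumulative weight:
  y=1 (Zone II, w=120) cum 120
  y=6 (Zone I, w=150) cum 270  ← median
  y=13 (Zone IV, w=9) cum 279
  y=15 (Zone III, w=120) cum 399
⇒ y* = 6

(11, 6)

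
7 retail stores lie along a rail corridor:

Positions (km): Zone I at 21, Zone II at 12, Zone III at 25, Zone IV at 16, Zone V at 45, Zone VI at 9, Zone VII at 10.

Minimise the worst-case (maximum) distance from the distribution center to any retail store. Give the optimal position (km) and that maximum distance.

The 1-center on a line is the midpoint of the two extreme points: leftmost at 9, rightmost at 45.
Optimal location = (9 + 45)/2 = 27; maximum distance = (45 − 9)/2 = 18.

location 27, max distance 18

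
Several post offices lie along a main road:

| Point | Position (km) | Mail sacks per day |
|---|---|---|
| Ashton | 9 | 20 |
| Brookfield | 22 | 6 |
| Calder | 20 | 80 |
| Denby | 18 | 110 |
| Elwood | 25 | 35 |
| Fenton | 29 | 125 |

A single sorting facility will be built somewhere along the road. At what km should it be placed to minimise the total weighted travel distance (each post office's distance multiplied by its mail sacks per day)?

x = 20

For a sum of weighted absolute distances on a line, the optimum is the weighted median (not the mean). Total weight W = 376; half-weight = 188.
Sort by position and accumulate weight:
  km 9 (Ashton, w=20) → cum 20
  km 18 (Denby, w=110) → cum 130
  km 20 (Calder, w=80) → cum 210  ≥ 188 → median here
  km 22 (Brookfield, w=6) → cum 216
  km 25 (Elwood, w=35) → cum 251
  km 29 (Fenton, w=125) → cum 376
Optimal location: km 20.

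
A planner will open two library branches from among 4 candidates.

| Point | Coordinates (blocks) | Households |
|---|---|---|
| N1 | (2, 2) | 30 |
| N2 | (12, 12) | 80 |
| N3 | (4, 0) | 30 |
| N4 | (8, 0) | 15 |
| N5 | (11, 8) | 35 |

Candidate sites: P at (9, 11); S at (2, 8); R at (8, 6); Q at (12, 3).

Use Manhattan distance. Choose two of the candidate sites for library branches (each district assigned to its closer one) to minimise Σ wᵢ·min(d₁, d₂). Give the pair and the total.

{P, S}, total 1155

Evaluate every pair (each demand assigned to the nearer of the two):
  {P, S}: total = 1155
  {P, R}: total = 1185
  {P, Q}: total = 1260
  {S, Q}: total = 1515
  {S, R}: total = 1545
  {R, Q}: total = 1585
Best pair: {P, S} with total 1155.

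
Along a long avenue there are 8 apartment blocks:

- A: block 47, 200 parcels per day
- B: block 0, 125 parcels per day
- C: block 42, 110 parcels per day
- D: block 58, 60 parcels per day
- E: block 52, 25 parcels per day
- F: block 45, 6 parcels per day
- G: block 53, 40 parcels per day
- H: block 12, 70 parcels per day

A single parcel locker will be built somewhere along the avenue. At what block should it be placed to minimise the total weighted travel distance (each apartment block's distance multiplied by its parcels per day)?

x = 47

For a sum of weighted absolute distances on a line, the optimum is the weighted median (not the mean). Total weight W = 636; half-weight = 318.
Sort by position and accumulate weight:
  block 0 (B, w=125) → cum 125
  block 12 (H, w=70) → cum 195
  block 42 (C, w=110) → cum 305
  block 45 (F, w=6) → cum 311
  block 47 (A, w=200) → cum 511  ≥ 318 → median here
  block 52 (E, w=25) → cum 536
  block 53 (G, w=40) → cum 576
  block 58 (D, w=60) → cum 636
Optimal location: block 47.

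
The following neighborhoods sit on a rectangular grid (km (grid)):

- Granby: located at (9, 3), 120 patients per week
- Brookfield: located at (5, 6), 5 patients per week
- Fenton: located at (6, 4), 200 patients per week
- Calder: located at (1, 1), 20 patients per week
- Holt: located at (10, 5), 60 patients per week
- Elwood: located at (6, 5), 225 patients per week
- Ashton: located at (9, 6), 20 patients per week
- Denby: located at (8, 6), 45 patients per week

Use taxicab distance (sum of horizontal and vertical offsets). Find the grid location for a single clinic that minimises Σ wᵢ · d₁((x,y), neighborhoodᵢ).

Manhattan distance separates: Σwᵢ(|x−xᵢ|+|y−yᵢ|) = Σwᵢ|x−xᵢ| + Σwᵢ|y−yᵢ|, so x and y are optimised independently as 1-D weighted medians.
Total weight W = 695; half = 347.5.
x-coordinate, sorted with cumulative weight:
  x=1 (Calder, w=20) cum 20
  x=5 (Brookfield, w=5) cum 25
  x=6 (Fenton, w=200) cum 225
  x=6 (Elwood, w=225) cum 450  ← median
  x=8 (Denby, w=45) cum 495
  x=9 (Granby, w=120) cum 615
  x=9 (Ashton, w=20) cum 635
  x=10 (Holt, w=60) cum 695
⇒ x* = 6
y-coordinate, sorted with cumulative weight:
  y=1 (Calder, w=20) cum 20
  y=3 (Granby, w=120) cum 140
  y=4 (Fenton, w=200) cum 340
  y=5 (Holt, w=60) cum 400  ← median
  y=5 (Elwood, w=225) cum 625
  y=6 (Brookfield, w=5) cum 630
  y=6 (Ashton, w=20) cum 650
  y=6 (Denby, w=45) cum 695
⇒ y* = 5

(6, 5)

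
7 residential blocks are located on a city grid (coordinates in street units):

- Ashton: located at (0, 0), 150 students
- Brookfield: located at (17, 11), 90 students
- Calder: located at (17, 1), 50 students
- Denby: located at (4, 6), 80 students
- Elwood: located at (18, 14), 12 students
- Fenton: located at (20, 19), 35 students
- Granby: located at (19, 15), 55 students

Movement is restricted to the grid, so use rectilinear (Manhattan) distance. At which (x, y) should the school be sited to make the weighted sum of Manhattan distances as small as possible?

Manhattan distance separates: Σwᵢ(|x−xᵢ|+|y−yᵢ|) = Σwᵢ|x−xᵢ| + Σwᵢ|y−yᵢ|, so x and y are optimised independently as 1-D weighted medians.
Total weight W = 472; half = 236.
x-coordinate, sorted with cumulative weight:
  x=0 (Ashton, w=150) cum 150
  x=4 (Denby, w=80) cum 230
  x=17 (Brookfield, w=90) cum 320  ← median
  x=17 (Calder, w=50) cum 370
  x=18 (Elwood, w=12) cum 382
  x=19 (Granby, w=55) cum 437
  x=20 (Fenton, w=35) cum 472
⇒ x* = 17
y-coordinate, sorted with cumulative weight:
  y=0 (Ashton, w=150) cum 150
  y=1 (Calder, w=50) cum 200
  y=6 (Denby, w=80) cum 280  ← median
  y=11 (Brookfield, w=90) cum 370
  y=14 (Elwood, w=12) cum 382
  y=15 (Granby, w=55) cum 437
  y=19 (Fenton, w=35) cum 472
⇒ y* = 6

(17, 6)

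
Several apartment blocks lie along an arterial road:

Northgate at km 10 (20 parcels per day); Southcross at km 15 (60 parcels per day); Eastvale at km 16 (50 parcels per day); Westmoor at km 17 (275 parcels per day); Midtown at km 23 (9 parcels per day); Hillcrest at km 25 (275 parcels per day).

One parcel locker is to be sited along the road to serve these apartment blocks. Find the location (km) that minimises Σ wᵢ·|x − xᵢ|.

x = 17

For a sum of weighted absolute distances on a line, the optimum is the weighted median (not the mean). Total weight W = 689; half-weight = 344.5.
Sort by position and accumulate weight:
  km 10 (Northgate, w=20) → cum 20
  km 15 (Southcross, w=60) → cum 80
  km 16 (Eastvale, w=50) → cum 130
  km 17 (Westmoor, w=275) → cum 405  ≥ 344.5 → median here
  km 23 (Midtown, w=9) → cum 414
  km 25 (Hillcrest, w=275) → cum 689
Optimal location: km 17.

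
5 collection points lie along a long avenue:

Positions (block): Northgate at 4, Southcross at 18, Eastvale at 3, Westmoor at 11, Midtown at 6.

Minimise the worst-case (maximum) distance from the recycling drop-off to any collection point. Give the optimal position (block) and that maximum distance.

location 10.5, max distance 7.5

The 1-center on a line is the midpoint of the two extreme points: leftmost at 3, rightmost at 18.
Optimal location = (3 + 18)/2 = 10.5; maximum distance = (18 − 3)/2 = 7.5.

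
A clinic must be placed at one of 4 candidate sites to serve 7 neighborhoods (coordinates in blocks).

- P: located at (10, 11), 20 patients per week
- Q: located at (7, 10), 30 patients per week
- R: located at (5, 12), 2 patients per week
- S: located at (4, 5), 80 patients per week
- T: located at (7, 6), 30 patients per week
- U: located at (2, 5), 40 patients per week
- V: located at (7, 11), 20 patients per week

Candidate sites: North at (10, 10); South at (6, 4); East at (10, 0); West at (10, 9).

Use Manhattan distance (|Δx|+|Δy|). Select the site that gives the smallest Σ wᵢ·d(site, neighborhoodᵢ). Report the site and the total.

Total weighted distance at each candidate:
  North (10, 10): total = 1814
  South (6, 4): total = 1138
  East (10, 0): total = 2594
  West (10, 9): total = 1736
Minimum is at South with total 1138 blocks.

South, total 1138 blocks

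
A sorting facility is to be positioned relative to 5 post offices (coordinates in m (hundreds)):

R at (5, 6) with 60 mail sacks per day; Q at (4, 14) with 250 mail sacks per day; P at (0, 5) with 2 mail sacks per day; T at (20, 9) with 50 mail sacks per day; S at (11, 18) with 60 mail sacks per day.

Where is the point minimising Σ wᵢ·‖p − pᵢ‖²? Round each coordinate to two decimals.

The minimiser of Σwᵢ‖p−pᵢ‖² is the weighted centroid p* = (Σwᵢpᵢ)/(Σwᵢ).
Σwᵢ = 422.
Σwᵢxᵢ = 60·5 + 250·4 + 2·0 + 50·20 + 60·11 = 2960.
Σwᵢyᵢ = 60·6 + 250·14 + 2·5 + 50·9 + 60·18 = 5400.
x* = 2960/422 = 7.01, y* = 5400/422 = 12.80.

(7.01, 12.80)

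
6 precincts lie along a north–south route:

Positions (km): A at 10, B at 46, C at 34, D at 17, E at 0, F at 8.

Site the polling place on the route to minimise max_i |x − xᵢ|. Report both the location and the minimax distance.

The 1-center on a line is the midpoint of the two extreme points: leftmost at 0, rightmost at 46.
Optimal location = (0 + 46)/2 = 23; maximum distance = (46 − 0)/2 = 23.

location 23, max distance 23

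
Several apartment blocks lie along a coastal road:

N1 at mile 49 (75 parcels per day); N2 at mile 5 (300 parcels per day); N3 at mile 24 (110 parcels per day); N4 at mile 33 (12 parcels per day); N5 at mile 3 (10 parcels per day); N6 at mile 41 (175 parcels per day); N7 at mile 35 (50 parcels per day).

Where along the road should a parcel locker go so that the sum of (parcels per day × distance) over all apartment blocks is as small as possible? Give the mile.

For a sum of weighted absolute distances on a line, the optimum is the weighted median (not the mean). Total weight W = 732; half-weight = 366.
Sort by position and accumulate weight:
  mile 3 (N5, w=10) → cum 10
  mile 5 (N2, w=300) → cum 310
  mile 24 (N3, w=110) → cum 420  ≥ 366 → median here
  mile 33 (N4, w=12) → cum 432
  mile 35 (N7, w=50) → cum 482
  mile 41 (N6, w=175) → cum 657
  mile 49 (N1, w=75) → cum 732
Optimal location: mile 24.

x = 24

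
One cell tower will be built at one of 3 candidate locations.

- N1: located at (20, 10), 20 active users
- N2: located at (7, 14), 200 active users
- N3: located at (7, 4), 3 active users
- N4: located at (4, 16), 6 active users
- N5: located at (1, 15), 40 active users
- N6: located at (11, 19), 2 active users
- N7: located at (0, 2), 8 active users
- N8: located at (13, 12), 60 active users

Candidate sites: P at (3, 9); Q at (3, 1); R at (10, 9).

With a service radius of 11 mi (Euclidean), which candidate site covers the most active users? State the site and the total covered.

R, covering 331

Coverage radius r = 11 mi; a point is covered iff (Δx)²+(Δy)² ≤ 11² = 121.
  P (3, 9): covers {N2, N3, N4, N5, N7, N8} → 317
  Q (3, 1): covers {N3, N7} → 11
  R (10, 9): covers {N1, N2, N3, N4, N5, N6, N8} → 331
Maximum coverage at R: 331 active users.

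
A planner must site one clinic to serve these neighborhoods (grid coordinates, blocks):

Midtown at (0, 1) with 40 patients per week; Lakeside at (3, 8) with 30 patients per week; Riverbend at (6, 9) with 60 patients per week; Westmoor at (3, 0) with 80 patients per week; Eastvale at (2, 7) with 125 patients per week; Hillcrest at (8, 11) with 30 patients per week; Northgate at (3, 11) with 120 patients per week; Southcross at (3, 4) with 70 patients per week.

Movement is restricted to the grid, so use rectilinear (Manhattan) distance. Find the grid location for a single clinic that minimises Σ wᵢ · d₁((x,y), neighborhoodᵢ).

Manhattan distance separates: Σwᵢ(|x−xᵢ|+|y−yᵢ|) = Σwᵢ|x−xᵢ| + Σwᵢ|y−yᵢ|, so x and y are optimised independently as 1-D weighted medians.
Total weight W = 555; half = 277.5.
x-coordinate, sorted with cumulative weight:
  x=0 (Midtown, w=40) cum 40
  x=2 (Eastvale, w=125) cum 165
  x=3 (Lakeside, w=30) cum 195
  x=3 (Westmoor, w=80) cum 275
  x=3 (Northgate, w=120) cum 395  ← median
  x=3 (Southcross, w=70) cum 465
  x=6 (Riverbend, w=60) cum 525
  x=8 (Hillcrest, w=30) cum 555
⇒ x* = 3
y-coordinate, sorted with cumulative weight:
  y=0 (Westmoor, w=80) cum 80
  y=1 (Midtown, w=40) cum 120
  y=4 (Southcross, w=70) cum 190
  y=7 (Eastvale, w=125) cum 315  ← median
  y=8 (Lakeside, w=30) cum 345
  y=9 (Riverbend, w=60) cum 405
  y=11 (Hillcrest, w=30) cum 435
  y=11 (Northgate, w=120) cum 555
⇒ y* = 7

(3, 7)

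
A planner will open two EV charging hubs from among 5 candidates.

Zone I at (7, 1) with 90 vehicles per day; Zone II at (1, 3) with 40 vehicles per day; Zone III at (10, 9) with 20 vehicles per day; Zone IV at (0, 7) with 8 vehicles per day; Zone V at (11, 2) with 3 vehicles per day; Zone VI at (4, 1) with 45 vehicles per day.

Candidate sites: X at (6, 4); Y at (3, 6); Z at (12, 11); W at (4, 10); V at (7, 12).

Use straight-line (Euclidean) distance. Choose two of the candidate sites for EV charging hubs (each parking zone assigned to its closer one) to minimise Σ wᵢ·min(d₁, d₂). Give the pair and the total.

{X, Y}, total 760.6

Evaluate every pair (each demand assigned to the nearer of the two):
  {X, Y}: total = 760.6
  {X, Z}: total = 777.2
  {X, V}: total = 805.5
  {X, W}: total = 828.6
  {Y, Z}: total = 1058.7
  {Y, V}: total = 1086.9
  {Y, W}: total = 1123.7
  {Z, W}: total = 1687.2
  {W, V}: total = 1720.2
  {Z, V}: total = 2088.3
Best pair: {X, Y} with total 760.6.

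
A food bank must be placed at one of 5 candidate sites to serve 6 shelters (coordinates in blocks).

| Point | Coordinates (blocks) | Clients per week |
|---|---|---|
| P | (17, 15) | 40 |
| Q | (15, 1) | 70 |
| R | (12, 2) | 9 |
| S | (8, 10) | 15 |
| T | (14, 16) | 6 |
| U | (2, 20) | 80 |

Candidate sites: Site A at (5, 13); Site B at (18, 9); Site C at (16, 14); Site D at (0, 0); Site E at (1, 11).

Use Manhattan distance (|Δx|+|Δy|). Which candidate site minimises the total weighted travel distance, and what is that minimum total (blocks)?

Total weighted distance at each candidate:
  Site A (5, 13): total = 3224
  Site B (18, 9): total = 3558
  Site C (16, 14): total = 3008
  Site D (0, 0): total = 4736
  Site E (1, 11): total = 3688
Minimum is at Site C with total 3008 blocks.

Site C, total 3008 blocks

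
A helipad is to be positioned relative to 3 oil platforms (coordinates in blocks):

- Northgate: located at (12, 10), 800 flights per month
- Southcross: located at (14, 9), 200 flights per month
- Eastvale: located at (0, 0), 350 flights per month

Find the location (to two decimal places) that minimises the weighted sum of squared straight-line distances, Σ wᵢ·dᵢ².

The minimiser of Σwᵢ‖p−pᵢ‖² is the weighted centroid p* = (Σwᵢpᵢ)/(Σwᵢ).
Σwᵢ = 1350.
Σwᵢxᵢ = 800·12 + 200·14 + 350·0 = 12400.
Σwᵢyᵢ = 800·10 + 200·9 + 350·0 = 9800.
x* = 12400/1350 = 9.19, y* = 9800/1350 = 7.26.

(9.19, 7.26)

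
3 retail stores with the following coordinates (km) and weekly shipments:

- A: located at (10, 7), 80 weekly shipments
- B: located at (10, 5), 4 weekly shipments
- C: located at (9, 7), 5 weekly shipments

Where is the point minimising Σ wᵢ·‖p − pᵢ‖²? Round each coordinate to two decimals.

(9.94, 6.91)

The minimiser of Σwᵢ‖p−pᵢ‖² is the weighted centroid p* = (Σwᵢpᵢ)/(Σwᵢ).
Σwᵢ = 89.
Σwᵢxᵢ = 80·10 + 4·10 + 5·9 = 885.
Σwᵢyᵢ = 80·7 + 4·5 + 5·7 = 615.
x* = 885/89 = 9.94, y* = 615/89 = 6.91.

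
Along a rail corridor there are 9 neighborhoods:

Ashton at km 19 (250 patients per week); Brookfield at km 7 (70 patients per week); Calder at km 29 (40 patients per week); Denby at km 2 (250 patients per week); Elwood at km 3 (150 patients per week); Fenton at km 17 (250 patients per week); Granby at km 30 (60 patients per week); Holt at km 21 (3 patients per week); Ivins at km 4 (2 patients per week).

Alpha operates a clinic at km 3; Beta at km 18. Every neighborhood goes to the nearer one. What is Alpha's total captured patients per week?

472

The indifferent point is the midpoint (3+18)/2 = 10.5; neighborhoods left of it (closer to Alpha at 3) go to Alpha, those right go to Beta.
  Denby at 2 (w=250) → Alpha
  Elwood at 3 (w=150) → Alpha
  Ivins at 4 (w=2) → Alpha
  Brookfield at 7 (w=70) → Alpha
  Fenton at 17 (w=250) → Beta
  Ashton at 19 (w=250) → Beta
  Holt at 21 (w=3) → Beta
  Calder at 29 (w=40) → Beta
  Granby at 30 (w=60) → Beta
Alpha captures 472; Beta captures 603.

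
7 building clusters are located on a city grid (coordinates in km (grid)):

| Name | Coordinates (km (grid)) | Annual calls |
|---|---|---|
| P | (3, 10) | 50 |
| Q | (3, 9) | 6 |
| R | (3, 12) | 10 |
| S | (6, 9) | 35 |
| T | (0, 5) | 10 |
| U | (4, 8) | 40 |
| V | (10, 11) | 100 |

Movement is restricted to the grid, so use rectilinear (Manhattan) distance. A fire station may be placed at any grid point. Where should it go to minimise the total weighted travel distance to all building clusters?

Manhattan distance separates: Σwᵢ(|x−xᵢ|+|y−yᵢ|) = Σwᵢ|x−xᵢ| + Σwᵢ|y−yᵢ|, so x and y are optimised independently as 1-D weighted medians.
Total weight W = 251; half = 125.5.
x-coordinate, sorted with cumulative weight:
  x=0 (T, w=10) cum 10
  x=3 (P, w=50) cum 60
  x=3 (Q, w=6) cum 66
  x=3 (R, w=10) cum 76
  x=4 (U, w=40) cum 116
  x=6 (S, w=35) cum 151  ← median
  x=10 (V, w=100) cum 251
⇒ x* = 6
y-coordinate, sorted with cumulative weight:
  y=5 (T, w=10) cum 10
  y=8 (U, w=40) cum 50
  y=9 (Q, w=6) cum 56
  y=9 (S, w=35) cum 91
  y=10 (P, w=50) cum 141  ← median
  y=11 (V, w=100) cum 241
  y=12 (R, w=10) cum 251
⇒ y* = 10

(6, 10)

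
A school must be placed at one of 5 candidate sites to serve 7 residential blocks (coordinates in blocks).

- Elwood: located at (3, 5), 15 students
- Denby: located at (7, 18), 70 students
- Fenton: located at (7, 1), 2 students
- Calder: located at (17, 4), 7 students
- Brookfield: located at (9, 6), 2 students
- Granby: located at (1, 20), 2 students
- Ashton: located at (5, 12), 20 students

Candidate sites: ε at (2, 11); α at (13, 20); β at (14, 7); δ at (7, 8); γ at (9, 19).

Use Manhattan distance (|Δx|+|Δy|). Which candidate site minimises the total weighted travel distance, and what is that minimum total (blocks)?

γ, total 975 blocks

Total weighted distance at each candidate:
  ε (2, 11): total = 1253
  α (13, 20): total = 1505
  β (14, 7): total = 1867
  δ (7, 8): total = 1081
  γ (9, 19): total = 975
Minimum is at γ with total 975 blocks.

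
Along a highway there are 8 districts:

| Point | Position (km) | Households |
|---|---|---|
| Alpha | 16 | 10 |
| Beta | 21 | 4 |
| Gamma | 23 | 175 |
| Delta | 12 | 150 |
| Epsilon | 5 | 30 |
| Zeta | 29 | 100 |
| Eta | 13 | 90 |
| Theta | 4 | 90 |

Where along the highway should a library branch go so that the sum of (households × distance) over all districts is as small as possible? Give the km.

x = 13

For a sum of weighted absolute distances on a line, the optimum is the weighted median (not the mean). Total weight W = 649; half-weight = 324.5.
Sort by position and accumulate weight:
  km 4 (Theta, w=90) → cum 90
  km 5 (Epsilon, w=30) → cum 120
  km 12 (Delta, w=150) → cum 270
  km 13 (Eta, w=90) → cum 360  ≥ 324.5 → median here
  km 16 (Alpha, w=10) → cum 370
  km 21 (Beta, w=4) → cum 374
  km 23 (Gamma, w=175) → cum 549
  km 29 (Zeta, w=100) → cum 649
Optimal location: km 13.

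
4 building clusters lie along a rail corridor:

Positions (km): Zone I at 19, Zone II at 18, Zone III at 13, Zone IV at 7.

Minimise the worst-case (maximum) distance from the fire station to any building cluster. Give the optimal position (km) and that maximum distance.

location 13, max distance 6

The 1-center on a line is the midpoint of the two extreme points: leftmost at 7, rightmost at 19.
Optimal location = (7 + 19)/2 = 13; maximum distance = (19 − 7)/2 = 6.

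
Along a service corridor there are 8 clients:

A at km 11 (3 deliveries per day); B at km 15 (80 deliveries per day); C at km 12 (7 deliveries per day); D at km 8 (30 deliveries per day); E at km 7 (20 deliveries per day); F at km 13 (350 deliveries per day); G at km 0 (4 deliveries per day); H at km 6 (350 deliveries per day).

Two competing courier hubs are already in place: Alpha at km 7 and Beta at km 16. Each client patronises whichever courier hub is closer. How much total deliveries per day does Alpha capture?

407

The indifferent point is the midpoint (7+16)/2 = 11.5; clients left of it (closer to Alpha at 7) go to Alpha, those right go to Beta.
  G at 0 (w=4) → Alpha
  H at 6 (w=350) → Alpha
  E at 7 (w=20) → Alpha
  D at 8 (w=30) → Alpha
  A at 11 (w=3) → Alpha
  C at 12 (w=7) → Beta
  F at 13 (w=350) → Beta
  B at 15 (w=80) → Beta
Alpha captures 407; Beta captures 437.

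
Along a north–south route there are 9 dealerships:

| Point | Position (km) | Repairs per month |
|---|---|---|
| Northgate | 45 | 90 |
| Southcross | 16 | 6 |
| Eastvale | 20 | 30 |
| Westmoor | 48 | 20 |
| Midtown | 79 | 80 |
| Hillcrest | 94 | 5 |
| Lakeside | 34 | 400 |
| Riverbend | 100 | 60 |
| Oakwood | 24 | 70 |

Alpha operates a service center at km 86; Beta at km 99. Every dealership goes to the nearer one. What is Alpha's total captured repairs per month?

The indifferent point is the midpoint (86+99)/2 = 92.5; dealerships left of it (closer to Alpha at 86) go to Alpha, those right go to Beta.
  Southcross at 16 (w=6) → Alpha
  Eastvale at 20 (w=30) → Alpha
  Oakwood at 24 (w=70) → Alpha
  Lakeside at 34 (w=400) → Alpha
  Northgate at 45 (w=90) → Alpha
  Westmoor at 48 (w=20) → Alpha
  Midtown at 79 (w=80) → Alpha
  Hillcrest at 94 (w=5) → Beta
  Riverbend at 100 (w=60) → Beta
Alpha captures 696; Beta captures 65.

696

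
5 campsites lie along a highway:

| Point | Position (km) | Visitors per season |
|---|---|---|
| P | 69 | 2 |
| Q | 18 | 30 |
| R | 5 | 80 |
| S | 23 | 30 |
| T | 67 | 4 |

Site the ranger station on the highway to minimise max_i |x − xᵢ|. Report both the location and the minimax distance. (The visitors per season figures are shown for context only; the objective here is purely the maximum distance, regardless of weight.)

location 37, max distance 32

The 1-center on a line is the midpoint of the two extreme points: leftmost at 5, rightmost at 69.
Optimal location = (5 + 69)/2 = 37; maximum distance = (69 − 5)/2 = 32.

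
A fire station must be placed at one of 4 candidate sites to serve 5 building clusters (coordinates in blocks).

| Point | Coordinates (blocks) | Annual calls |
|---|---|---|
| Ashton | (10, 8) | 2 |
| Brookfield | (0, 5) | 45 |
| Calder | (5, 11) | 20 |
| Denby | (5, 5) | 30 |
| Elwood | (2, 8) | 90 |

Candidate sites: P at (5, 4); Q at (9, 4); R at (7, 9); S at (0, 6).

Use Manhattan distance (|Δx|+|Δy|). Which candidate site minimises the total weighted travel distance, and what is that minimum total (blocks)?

Total weighted distance at each candidate:
  P (5, 4): total = 1088
  Q (9, 4): total = 1820
  R (7, 9): total = 1303
  S (0, 6): total = 809
Minimum is at S with total 809 blocks.

S, total 809 blocks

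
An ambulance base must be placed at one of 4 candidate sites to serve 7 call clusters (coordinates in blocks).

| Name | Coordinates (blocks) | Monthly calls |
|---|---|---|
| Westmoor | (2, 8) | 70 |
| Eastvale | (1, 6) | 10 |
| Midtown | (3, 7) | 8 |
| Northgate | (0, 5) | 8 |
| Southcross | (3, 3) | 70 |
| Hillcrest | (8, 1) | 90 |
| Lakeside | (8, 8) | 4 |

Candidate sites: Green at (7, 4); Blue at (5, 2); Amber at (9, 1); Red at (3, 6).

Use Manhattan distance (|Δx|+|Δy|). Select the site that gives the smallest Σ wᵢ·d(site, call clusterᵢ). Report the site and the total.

Total weighted distance at each candidate:
  Green (7, 4): total = 1560
  Blue (5, 2): total = 1436
  Amber (9, 1): total = 1992
  Red (3, 6): total = 1408
Minimum is at Red with total 1408 blocks.

Red, total 1408 blocks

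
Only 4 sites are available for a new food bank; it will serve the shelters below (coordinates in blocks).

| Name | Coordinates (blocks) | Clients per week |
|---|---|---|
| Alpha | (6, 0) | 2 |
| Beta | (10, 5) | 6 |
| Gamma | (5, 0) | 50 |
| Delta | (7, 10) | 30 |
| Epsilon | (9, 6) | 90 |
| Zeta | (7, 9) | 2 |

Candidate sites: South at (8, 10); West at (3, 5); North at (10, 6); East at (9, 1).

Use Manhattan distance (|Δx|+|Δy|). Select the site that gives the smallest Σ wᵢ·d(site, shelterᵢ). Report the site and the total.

North, total 888 blocks

Total weighted distance at each candidate:
  South (8, 10): total = 1200
  West (3, 5): total = 1324
  North (10, 6): total = 888
  East (9, 1): total = 1088
Minimum is at North with total 888 blocks.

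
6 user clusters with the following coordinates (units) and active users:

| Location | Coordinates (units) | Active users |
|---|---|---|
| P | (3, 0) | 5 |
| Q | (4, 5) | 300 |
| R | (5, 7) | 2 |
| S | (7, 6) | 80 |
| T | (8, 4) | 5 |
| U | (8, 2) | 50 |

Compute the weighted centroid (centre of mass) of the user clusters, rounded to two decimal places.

The minimiser of Σwᵢ‖p−pᵢ‖² is the weighted centroid p* = (Σwᵢpᵢ)/(Σwᵢ).
Σwᵢ = 442.
Σwᵢxᵢ = 5·3 + 300·4 + 2·5 + 80·7 + 5·8 + 50·8 = 2225.
Σwᵢyᵢ = 5·0 + 300·5 + 2·7 + 80·6 + 5·4 + 50·2 = 2114.
x* = 2225/442 = 5.03, y* = 2114/442 = 4.78.

(5.03, 4.78)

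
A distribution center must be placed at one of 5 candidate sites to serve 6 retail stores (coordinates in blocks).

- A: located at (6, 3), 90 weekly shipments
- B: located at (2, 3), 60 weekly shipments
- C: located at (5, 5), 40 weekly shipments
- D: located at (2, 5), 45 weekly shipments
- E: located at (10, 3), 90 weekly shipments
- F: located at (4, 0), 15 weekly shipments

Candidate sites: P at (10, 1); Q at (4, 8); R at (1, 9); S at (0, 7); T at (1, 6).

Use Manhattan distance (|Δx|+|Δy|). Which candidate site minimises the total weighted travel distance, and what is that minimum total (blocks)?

P, total 2325 blocks

Total weighted distance at each candidate:
  P (10, 1): total = 2325
  Q (4, 8): total = 2545
  R (1, 9): total = 3485
  S (0, 7): total = 3145
  T (1, 6): total = 2465
Minimum is at P with total 2325 blocks.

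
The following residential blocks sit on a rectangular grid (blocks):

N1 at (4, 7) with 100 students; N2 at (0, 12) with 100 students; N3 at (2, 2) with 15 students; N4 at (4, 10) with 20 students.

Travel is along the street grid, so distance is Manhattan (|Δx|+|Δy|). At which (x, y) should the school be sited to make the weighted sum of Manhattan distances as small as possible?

(4, 10)

Manhattan distance separates: Σwᵢ(|x−xᵢ|+|y−yᵢ|) = Σwᵢ|x−xᵢ| + Σwᵢ|y−yᵢ|, so x and y are optimised independently as 1-D weighted medians.
Total weight W = 235; half = 117.5.
x-coordinate, sorted with cumulative weight:
  x=0 (N2, w=100) cum 100
  x=2 (N3, w=15) cum 115
  x=4 (N1, w=100) cum 215  ← median
  x=4 (N4, w=20) cum 235
⇒ x* = 4
y-coordinate, sorted with cumulative weight:
  y=2 (N3, w=15) cum 15
  y=7 (N1, w=100) cum 115
  y=10 (N4, w=20) cum 135  ← median
  y=12 (N2, w=100) cum 235
⇒ y* = 10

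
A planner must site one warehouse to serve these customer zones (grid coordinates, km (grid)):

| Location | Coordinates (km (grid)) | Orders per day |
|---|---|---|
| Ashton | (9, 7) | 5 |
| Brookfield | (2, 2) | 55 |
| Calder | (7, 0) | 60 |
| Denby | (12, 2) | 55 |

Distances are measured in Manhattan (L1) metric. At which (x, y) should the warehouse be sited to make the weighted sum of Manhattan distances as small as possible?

(7, 2)

Manhattan distance separates: Σwᵢ(|x−xᵢ|+|y−yᵢ|) = Σwᵢ|x−xᵢ| + Σwᵢ|y−yᵢ|, so x and y are optimised independently as 1-D weighted medians.
Total weight W = 175; half = 87.5.
x-coordinate, sorted with cumulative weight:
  x=2 (Brookfield, w=55) cum 55
  x=7 (Calder, w=60) cum 115  ← median
  x=9 (Ashton, w=5) cum 120
  x=12 (Denby, w=55) cum 175
⇒ x* = 7
y-coordinate, sorted with cumulative weight:
  y=0 (Calder, w=60) cum 60
  y=2 (Brookfield, w=55) cum 115  ← median
  y=2 (Denby, w=55) cum 170
  y=7 (Ashton, w=5) cum 175
⇒ y* = 2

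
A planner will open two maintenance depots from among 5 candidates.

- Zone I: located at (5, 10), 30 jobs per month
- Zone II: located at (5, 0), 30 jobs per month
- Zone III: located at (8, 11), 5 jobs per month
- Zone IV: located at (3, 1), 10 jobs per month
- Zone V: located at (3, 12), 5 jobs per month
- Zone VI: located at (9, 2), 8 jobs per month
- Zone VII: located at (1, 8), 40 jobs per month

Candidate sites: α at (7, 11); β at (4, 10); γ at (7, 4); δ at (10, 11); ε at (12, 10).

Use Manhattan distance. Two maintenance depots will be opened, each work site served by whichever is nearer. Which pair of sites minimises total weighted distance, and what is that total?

Evaluate every pair (each demand assigned to the nearer of the two):
  {β, γ}: total = 552
  {α, γ}: total = 762
  {β, δ}: total = 765
  {α, β}: total = 768
  {β, ε}: total = 788
  {γ, δ}: total = 912
  {γ, ε}: total = 972
  {α, δ}: total = 1090
  {α, ε}: total = 1098
  {δ, ε}: total = 1440
Best pair: {β, γ} with total 552.

{β, γ}, total 552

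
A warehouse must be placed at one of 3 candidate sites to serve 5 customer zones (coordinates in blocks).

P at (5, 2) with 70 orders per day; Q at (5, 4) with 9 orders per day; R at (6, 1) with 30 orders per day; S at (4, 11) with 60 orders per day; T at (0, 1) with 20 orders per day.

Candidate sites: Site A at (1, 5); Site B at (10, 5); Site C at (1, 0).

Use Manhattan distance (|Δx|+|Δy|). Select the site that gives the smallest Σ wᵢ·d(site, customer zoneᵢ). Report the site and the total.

Site A, total 1445 blocks

Total weighted distance at each candidate:
  Site A (1, 5): total = 1445
  Site B (10, 5): total = 1854
  Site C (1, 0): total = 1552
Minimum is at Site A with total 1445 blocks.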